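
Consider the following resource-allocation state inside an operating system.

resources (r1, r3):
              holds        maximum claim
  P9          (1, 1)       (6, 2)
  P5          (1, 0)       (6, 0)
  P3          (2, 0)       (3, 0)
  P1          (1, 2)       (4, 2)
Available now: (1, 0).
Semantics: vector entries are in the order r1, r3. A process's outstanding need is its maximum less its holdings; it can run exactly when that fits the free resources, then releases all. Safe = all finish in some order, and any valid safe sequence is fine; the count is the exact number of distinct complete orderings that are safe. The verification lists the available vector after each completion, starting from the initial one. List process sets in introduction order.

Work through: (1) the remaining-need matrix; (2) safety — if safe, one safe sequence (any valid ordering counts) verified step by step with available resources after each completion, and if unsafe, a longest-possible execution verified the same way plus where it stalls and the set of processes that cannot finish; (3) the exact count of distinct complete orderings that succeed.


(1) Outstanding need per process (order r1, r3):
  P9: (5, 1)
  P5: (5, 0)
  P3: (1, 0)
  P1: (3, 0)
(2) The state is UNSAFE.
Key observation: P3, P1 can finish, but then (4, 2) is all there is, and the blocked group's r1 demands exceed it.
Going as far as possible: P3, P1; after that, nothing fits. Verifying each step:
  pool = (1, 0)
  run P3 (needs (1, 0), free (1, 0)); after release of (2, 0) the pool is (3, 0)
  run P1 (needs (3, 0), free (3, 0)); after release of (1, 2) the pool is (4, 2)
  blocked: P9 wants (5, 1), pool (4, 2) — not enough r1
  blocked: P5 wants (5, 0), pool (4, 2) — not enough r1
Processes that can never finish: P9 and P5.
(3) The exact count: 0 of the possible complete orderings are safe sequences.


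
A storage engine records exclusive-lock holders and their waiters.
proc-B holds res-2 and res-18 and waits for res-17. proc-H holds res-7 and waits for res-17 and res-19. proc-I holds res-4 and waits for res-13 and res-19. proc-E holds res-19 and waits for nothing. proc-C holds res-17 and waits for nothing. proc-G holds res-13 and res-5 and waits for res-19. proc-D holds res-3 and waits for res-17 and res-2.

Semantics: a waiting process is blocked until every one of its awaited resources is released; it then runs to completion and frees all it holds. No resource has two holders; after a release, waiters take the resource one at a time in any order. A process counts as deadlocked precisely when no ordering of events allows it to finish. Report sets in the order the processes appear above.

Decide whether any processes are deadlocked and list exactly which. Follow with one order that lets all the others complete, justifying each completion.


Nothing here is deadlocked.
Key observation: the wait graph is acyclic; completion cascades from the unblocked processes through everyone else.
A valid finishing order for the others: proc-E, proc-C, proc-G, proc-B, proc-H, proc-D, proc-I.
Check, step by step:
  proc-E: no waits; runs immediately, freeing res-19
  proc-C: no waits; runs immediately, freeing res-17
  run proc-G (all its waits — res-19 — are resolved); releases res-13 and res-5
  run proc-B (all its waits — res-17 — are resolved); releases res-2 and res-18
  run proc-H (all its waits — res-17 and res-19 — are resolved); releases res-7
  run proc-D (all its waits — res-17 and res-2 — are resolved); releases res-3
  run proc-I (all its waits — res-13 and res-19 — are resolved); releases res-4


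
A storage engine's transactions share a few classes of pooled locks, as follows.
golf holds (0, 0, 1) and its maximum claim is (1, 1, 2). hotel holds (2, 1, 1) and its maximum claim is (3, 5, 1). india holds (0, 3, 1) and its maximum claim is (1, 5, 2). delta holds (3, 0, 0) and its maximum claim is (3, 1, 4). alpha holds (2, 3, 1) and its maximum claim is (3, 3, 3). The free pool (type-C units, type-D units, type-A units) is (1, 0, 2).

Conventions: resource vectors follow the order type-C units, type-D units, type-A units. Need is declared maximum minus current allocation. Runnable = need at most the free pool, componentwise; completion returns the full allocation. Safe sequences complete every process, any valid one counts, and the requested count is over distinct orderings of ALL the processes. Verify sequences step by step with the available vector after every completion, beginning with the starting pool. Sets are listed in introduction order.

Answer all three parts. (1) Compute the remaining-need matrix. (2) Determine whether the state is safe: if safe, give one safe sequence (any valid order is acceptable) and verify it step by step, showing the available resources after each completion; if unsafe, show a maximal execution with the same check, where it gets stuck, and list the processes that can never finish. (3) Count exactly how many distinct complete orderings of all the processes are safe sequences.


(1) Outstanding need per process (order type-C units, type-D units, type-A units):
  golf: (1, 1, 1)
  hotel: (1, 4, 0)
  india: (1, 2, 1)
  delta: (0, 1, 4)
  alpha: (1, 0, 2)
(2) The state is SAFE; one workable sequence: alpha, golf, india, delta, hotel.
Key observation: at alpha the run first touches a limit — (1, 0, 2) against (1, 0, 2), exact on a resource it actually requests.
Step-by-step check:
  pool = (1, 0, 2)
  run alpha (needs (1, 0, 2), free (1, 0, 2)); after release of (2, 3, 1) the pool is (3, 3, 3)
  run golf (needs (1, 1, 1), free (3, 3, 3)); after release of (0, 0, 1) the pool is (3, 3, 4)
  run india (needs (1, 2, 1), free (3, 3, 4)); after release of (0, 3, 1) the pool is (3, 6, 5)
  run delta (needs (0, 1, 4), free (3, 6, 5)); after release of (3, 0, 0) the pool is (6, 6, 5)
  run hotel (needs (1, 4, 0), free (6, 6, 5)); after release of (2, 1, 1) the pool is (8, 7, 6)
(3) Precisely 9 of the possible complete orderings are safe sequences.


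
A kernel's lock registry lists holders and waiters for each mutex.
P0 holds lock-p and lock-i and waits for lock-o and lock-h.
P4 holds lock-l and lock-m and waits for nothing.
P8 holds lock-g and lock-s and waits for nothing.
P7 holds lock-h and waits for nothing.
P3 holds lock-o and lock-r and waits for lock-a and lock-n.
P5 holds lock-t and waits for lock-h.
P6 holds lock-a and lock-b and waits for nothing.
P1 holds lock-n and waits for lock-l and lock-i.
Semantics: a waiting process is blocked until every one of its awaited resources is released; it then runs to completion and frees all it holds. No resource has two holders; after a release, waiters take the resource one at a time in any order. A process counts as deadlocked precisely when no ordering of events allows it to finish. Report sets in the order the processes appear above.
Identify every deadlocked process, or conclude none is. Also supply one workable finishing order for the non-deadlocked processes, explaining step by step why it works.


Deadlocked set: P0, P3 and P1.
Key observation: P0 -> P3 -> P1 -> P0 is a circular wait — nothing in it can go first; no other process is dragged down with it.
One completion order for the rest: P7, P6, P5, P8, P4.
Walking it through:
  P7 waits on nothing -> runs at once and releases lock-h
  P6 waits on nothing -> runs at once and releases lock-a and lock-b
  P5: everything it awaited (lock-h) is free; runs, freeing lock-t
  P8 waits on nothing -> runs at once and releases lock-g and lock-s
  P4 waits on nothing -> runs at once and releases lock-l and lock-m


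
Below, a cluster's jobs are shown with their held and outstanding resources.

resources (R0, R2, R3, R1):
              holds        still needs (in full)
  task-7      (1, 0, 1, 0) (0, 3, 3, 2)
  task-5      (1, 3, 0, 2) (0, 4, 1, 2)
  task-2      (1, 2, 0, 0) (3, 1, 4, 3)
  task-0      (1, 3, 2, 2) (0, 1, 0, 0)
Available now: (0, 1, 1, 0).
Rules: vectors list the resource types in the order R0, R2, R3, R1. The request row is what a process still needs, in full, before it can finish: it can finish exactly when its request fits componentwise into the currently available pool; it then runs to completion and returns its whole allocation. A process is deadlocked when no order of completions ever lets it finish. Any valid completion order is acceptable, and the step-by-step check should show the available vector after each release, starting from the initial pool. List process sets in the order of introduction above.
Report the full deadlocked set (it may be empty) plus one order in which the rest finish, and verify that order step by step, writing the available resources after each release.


Nothing here is deadlocked.
Key observation: task-0 fits the free pool immediately, and its release cascades until everyone finishes.
A valid finishing order for the others: task-0, task-7, task-5, task-2. Step-by-step check:
  pool = (0, 1, 1, 0)
  task-0: need (0, 1, 0, 0) fits (0, 1, 1, 0); releases (1, 3, 2, 2), pool now (1, 4, 3, 2)
  task-7: need (0, 3, 3, 2) fits (1, 4, 3, 2); releases (1, 0, 1, 0), pool now (2, 4, 4, 2)
  task-5: need (0, 4, 1, 2) fits (2, 4, 4, 2); releases (1, 3, 0, 2), pool now (3, 7, 4, 4)
  task-2: need (3, 1, 4, 3) fits (3, 7, 4, 4); releases (1, 2, 0, 0), pool now (4, 9, 4, 4)


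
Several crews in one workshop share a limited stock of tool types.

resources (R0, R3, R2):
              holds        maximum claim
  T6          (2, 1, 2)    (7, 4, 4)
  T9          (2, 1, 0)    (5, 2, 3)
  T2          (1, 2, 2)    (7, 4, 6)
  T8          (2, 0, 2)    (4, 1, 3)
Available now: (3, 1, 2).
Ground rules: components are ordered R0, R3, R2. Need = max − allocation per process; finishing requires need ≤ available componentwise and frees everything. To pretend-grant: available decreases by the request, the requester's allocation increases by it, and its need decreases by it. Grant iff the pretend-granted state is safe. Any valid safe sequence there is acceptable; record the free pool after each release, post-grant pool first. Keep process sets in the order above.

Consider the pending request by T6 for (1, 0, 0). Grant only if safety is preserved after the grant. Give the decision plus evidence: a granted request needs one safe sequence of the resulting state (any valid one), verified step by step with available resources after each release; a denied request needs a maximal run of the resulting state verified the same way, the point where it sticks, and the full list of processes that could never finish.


GRANT — the state after the grant stays safe, e.g. via T8, T9, T2, T6.
Key observation: granting shrinks the pool to (2, 1, 2), yet T8 still fits and the chain goes through.
Step-by-step check of the post-grant state:
  pool = (2, 1, 2)
  run T8 (needs (2, 1, 1), free (2, 1, 2)); after release of (2, 0, 2) the pool is (4, 1, 4)
  run T9 (needs (3, 1, 3), free (4, 1, 4)); after release of (2, 1, 0) the pool is (6, 2, 4)
  run T2 (needs (6, 2, 4), free (6, 2, 4)); after release of (1, 2, 2) the pool is (7, 4, 6)
  run T6 (needs (4, 3, 2), free (7, 4, 6)); after release of (3, 1, 2) the pool is (10, 5, 8)


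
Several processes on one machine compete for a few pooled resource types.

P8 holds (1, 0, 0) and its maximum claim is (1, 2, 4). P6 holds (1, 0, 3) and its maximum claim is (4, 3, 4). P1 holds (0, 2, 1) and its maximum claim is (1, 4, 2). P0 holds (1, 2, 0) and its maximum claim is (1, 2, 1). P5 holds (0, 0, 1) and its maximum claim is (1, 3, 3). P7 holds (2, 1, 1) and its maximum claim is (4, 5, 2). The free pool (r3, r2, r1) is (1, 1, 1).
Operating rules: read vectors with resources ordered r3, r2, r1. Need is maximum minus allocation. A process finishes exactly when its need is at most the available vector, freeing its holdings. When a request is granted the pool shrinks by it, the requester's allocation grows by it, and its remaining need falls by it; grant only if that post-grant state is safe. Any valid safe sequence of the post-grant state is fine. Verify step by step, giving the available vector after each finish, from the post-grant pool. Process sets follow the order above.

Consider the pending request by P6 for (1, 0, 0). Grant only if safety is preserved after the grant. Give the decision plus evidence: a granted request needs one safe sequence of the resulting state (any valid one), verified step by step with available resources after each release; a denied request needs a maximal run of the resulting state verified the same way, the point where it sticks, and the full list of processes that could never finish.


DENY — the pretend-granted state is unsafe.
Key observation: after P0, P1, P5 the pool peaks at (1, 5, 3), and each blocked process is short somewhere: P8 on r1; P6 on r3; P7 on r3.
On the post-grant state, P0, P1, P5 is a maximal run — nothing extends it. Walking it through:
  pool = (0, 1, 1)
  P0: need (0, 0, 1) fits (0, 1, 1); releases (1, 2, 0), pool now (1, 3, 1)
  P1: need (1, 2, 1) fits (1, 3, 1); releases (0, 2, 1), pool now (1, 5, 2)
  P5: need (1, 3, 2) fits (1, 5, 2); releases (0, 0, 1), pool now (1, 5, 3)
  blocked: P8 wants (0, 2, 4), pool (1, 5, 3) — not enough r1
  blocked: P6 wants (2, 3, 1), pool (1, 5, 3) — not enough r3
  blocked: P7 wants (2, 4, 1), pool (1, 5, 3) — not enough r3
Had the request been granted, P8, P6 and P7 could never finish.


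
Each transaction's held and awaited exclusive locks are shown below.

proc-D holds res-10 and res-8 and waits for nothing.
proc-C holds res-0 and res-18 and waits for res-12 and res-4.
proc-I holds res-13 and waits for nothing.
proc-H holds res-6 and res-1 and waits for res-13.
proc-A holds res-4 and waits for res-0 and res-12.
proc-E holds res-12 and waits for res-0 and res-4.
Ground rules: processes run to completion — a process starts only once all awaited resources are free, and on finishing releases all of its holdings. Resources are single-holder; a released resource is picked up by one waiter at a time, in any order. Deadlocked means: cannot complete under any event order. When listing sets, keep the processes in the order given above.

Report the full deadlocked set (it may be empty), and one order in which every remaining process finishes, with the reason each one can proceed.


Deadlocked set: proc-C, proc-A and proc-E.
Key observation: the wait chain closes on itself along proc-C -> proc-A -> proc-C; proc-E is caught in further circular waits.
The rest can finish in the order proc-I, proc-H, proc-D.
Step-by-step check:
  proc-I waits on nothing -> runs at once and releases res-13
  run proc-H (all its waits — res-13 — are resolved); releases res-6 and res-1
  proc-D waits on nothing -> runs at once and releases res-10 and res-8


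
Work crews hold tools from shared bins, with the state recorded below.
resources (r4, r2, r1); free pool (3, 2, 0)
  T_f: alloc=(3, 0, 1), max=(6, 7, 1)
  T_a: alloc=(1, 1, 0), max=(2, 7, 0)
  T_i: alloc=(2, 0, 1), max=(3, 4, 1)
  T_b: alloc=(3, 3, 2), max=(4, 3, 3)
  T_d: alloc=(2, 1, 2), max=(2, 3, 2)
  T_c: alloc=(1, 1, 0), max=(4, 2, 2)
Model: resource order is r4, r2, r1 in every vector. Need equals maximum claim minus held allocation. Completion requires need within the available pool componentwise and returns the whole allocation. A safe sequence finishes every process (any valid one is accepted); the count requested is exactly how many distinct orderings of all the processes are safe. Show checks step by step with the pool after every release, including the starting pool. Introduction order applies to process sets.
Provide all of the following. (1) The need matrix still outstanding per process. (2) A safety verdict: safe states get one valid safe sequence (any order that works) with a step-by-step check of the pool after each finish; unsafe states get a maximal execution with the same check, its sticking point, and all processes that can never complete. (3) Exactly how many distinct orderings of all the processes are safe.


(1) Need matrix, components ordered r4, r2, r1:
  T_f: (3, 7, 0)
  T_a: (1, 6, 0)
  T_i: (1, 4, 0)
  T_b: (1, 0, 1)
  T_d: (0, 2, 0)
  T_c: (3, 1, 2)
(2) SAFE — a valid safe sequence is T_d, T_b, T_c, T_i, T_a, T_f.
Key observation: at T_d the run first touches a limit — (0, 2, 0) against (3, 2, 0), exact on a resource it actually requests.
Walking it through:
  pool = (3, 2, 0)
  T_d needs (0, 2, 0) <= (3, 2, 0) -> finishes; pool += (2, 1, 2) = (5, 3, 2)
  T_b needs (1, 0, 1) <= (5, 3, 2) -> finishes; pool += (3, 3, 2) = (8, 6, 4)
  T_c needs (3, 1, 2) <= (8, 6, 4) -> finishes; pool += (1, 1, 0) = (9, 7, 4)
  T_i needs (1, 4, 0) <= (9, 7, 4) -> finishes; pool += (2, 0, 1) = (11, 7, 5)
  T_a needs (1, 6, 0) <= (11, 7, 5) -> finishes; pool += (1, 1, 0) = (12, 8, 5)
  T_f needs (3, 7, 0) <= (12, 8, 5) -> finishes; pool += (3, 0, 1) = (15, 8, 6)
(3) The exact count: 24 of the possible complete orderings are safe sequences.


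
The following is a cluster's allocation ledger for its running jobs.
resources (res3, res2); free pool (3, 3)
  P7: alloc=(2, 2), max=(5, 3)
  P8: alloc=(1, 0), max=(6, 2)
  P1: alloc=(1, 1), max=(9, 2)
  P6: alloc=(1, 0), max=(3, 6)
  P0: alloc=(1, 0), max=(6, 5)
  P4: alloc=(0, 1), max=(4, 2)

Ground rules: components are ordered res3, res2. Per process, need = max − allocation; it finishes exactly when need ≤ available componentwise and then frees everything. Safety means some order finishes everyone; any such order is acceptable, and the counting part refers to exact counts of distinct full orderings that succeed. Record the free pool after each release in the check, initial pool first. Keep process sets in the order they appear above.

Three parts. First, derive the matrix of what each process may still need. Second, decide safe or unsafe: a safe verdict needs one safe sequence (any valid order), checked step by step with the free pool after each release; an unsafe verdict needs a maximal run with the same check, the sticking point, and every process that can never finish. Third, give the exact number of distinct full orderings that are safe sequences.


(1) Remaining need (order res3, res2):
  P7: (3, 1)
  P8: (5, 2)
  P1: (8, 1)
  P6: (2, 6)
  P0: (5, 5)
  P4: (4, 1)
(2) SAFE — a valid safe sequence is P7, P0, P4, P6, P8, P1.
Key observation: reading the order forward, P7 is the first process whose need (3, 1) meets the free pool (3, 3) exactly on a resource it requests.
Walking it through:
  pool = (3, 3)
  P7 needs (3, 1) <= (3, 3) -> finishes; pool += (2, 2) = (5, 5)
  P0 needs (5, 5) <= (5, 5) -> finishes; pool += (1, 0) = (6, 5)
  P4 needs (4, 1) <= (6, 5) -> finishes; pool += (0, 1) = (6, 6)
  P6 needs (2, 6) <= (6, 6) -> finishes; pool += (1, 0) = (7, 6)
  P8 needs (5, 2) <= (7, 6) -> finishes; pool += (1, 0) = (8, 6)
  P1 needs (8, 1) <= (8, 6) -> finishes; pool += (1, 1) = (9, 7)
(3) Precisely 12 of the possible complete orderings are safe sequences.


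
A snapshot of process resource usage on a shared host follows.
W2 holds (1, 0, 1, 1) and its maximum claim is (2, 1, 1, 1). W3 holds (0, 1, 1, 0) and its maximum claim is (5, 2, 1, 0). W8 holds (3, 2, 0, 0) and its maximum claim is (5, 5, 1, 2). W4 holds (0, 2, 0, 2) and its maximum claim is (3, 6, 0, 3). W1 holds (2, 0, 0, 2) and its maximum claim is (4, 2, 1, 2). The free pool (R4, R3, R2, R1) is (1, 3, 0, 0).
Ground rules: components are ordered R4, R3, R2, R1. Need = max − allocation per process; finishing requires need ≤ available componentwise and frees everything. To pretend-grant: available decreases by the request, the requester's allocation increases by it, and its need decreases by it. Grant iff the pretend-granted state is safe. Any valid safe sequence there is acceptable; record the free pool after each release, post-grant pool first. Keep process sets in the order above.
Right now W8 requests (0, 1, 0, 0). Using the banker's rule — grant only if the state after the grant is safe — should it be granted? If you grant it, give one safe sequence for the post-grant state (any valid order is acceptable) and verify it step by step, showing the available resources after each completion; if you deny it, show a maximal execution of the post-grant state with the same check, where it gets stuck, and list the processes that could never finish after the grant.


GRANT. The post-grant state is safe; one safe sequence: W2, W1, W8, W4, W3.
Key observation: granting shrinks the pool to (1, 2, 0, 0), yet W2 still fits and the chain goes through.
Step-by-step check of the post-grant state:
  pool = (1, 2, 0, 0)
  W2: need (1, 1, 0, 0) fits (1, 2, 0, 0); releases (1, 0, 1, 1), pool now (2, 2, 1, 1)
  W1: need (2, 2, 1, 0) fits (2, 2, 1, 1); releases (2, 0, 0, 2), pool now (4, 2, 1, 3)
  W8: need (2, 2, 1, 2) fits (4, 2, 1, 3); releases (3, 3, 0, 0), pool now (7, 5, 1, 3)
  W4: need (3, 4, 0, 1) fits (7, 5, 1, 3); releases (0, 2, 0, 2), pool now (7, 7, 1, 5)
  W3: need (5, 1, 0, 0) fits (7, 7, 1, 5); releases (0, 1, 1, 0), pool now (7, 8, 2, 5)


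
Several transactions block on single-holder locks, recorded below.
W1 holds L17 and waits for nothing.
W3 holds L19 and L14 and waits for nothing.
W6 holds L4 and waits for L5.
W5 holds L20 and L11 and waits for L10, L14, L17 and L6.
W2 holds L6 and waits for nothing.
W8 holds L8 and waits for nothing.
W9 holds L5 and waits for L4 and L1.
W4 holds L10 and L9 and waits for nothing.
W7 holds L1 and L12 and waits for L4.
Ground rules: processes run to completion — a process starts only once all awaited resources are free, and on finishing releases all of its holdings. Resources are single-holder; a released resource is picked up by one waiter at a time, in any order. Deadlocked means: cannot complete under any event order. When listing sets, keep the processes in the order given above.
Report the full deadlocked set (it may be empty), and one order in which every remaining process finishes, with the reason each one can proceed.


The deadlocked set is W6, W9 and W7.
Key observation: the loop W6 -> W9 -> W6 blocks itself forever; W7 is caught in further circular waits.
The rest can finish in the order W3, W8, W4, W2, W1, W5.
Step-by-step check:
  W3 waits on nothing -> runs at once and releases L19 and L14
  W8 waits on nothing -> runs at once and releases L8
  W4 waits on nothing -> runs at once and releases L10 and L9
  W2 waits on nothing -> runs at once and releases L6
  W1 waits on nothing -> runs at once and releases L17
  W5: everything it awaited (L10, L14, L17 and L6) is free; runs, freeing L20 and L11


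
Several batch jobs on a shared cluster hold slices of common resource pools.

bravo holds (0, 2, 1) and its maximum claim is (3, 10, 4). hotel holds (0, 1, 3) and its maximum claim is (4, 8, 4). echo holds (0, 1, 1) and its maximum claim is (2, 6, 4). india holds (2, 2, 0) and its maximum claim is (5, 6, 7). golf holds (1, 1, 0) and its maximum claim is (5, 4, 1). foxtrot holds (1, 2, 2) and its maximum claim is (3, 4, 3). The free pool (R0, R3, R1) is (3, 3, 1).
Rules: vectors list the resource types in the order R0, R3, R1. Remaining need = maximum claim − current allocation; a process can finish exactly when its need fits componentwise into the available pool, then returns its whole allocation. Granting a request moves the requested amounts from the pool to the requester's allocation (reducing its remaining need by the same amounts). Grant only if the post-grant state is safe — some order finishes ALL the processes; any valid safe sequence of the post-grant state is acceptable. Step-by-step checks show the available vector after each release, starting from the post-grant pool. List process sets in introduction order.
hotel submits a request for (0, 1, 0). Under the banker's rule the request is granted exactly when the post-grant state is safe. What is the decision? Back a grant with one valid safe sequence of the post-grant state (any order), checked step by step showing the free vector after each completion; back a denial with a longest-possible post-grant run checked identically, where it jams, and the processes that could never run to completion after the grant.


GRANT. The post-grant state is safe; one safe sequence: foxtrot, golf, echo, hotel, india, bravo.
Key observation: granting shrinks the pool to (3, 2, 1), yet foxtrot still fits and the chain goes through.
Check on the post-grant state, step by step:
  pool = (3, 2, 1)
  foxtrot: need (2, 2, 1) fits (3, 2, 1); releases (1, 2, 2), pool now (4, 4, 3)
  golf: need (4, 3, 1) fits (4, 4, 3); releases (1, 1, 0), pool now (5, 5, 3)
  echo: need (2, 5, 3) fits (5, 5, 3); releases (0, 1, 1), pool now (5, 6, 4)
  hotel: need (4, 6, 1) fits (5, 6, 4); releases (0, 2, 3), pool now (5, 8, 7)
  india: need (3, 4, 7) fits (5, 8, 7); releases (2, 2, 0), pool now (7, 10, 7)
  bravo: need (3, 8, 3) fits (7, 10, 7); releases (0, 2, 1), pool now (7, 12, 8)


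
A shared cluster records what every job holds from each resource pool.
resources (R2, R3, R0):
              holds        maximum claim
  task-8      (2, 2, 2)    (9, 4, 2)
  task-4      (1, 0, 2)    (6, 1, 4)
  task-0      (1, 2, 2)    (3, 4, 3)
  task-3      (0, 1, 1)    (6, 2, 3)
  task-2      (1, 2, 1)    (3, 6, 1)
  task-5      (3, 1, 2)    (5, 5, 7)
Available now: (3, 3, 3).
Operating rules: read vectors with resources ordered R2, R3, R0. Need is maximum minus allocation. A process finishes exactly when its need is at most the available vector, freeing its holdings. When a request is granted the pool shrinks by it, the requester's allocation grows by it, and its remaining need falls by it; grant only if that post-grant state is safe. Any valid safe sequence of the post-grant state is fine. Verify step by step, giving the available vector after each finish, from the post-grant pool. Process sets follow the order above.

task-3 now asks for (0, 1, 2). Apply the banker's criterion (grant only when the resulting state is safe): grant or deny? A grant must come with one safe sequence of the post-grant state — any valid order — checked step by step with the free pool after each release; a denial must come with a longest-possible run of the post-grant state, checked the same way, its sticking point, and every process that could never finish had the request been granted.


GRANT — the state after the grant stays safe, e.g. via task-0, task-2, task-4, task-5, task-8, task-3.
Key observation: (3, 2, 1) free after granting still covers task-0 first, and each release covers the next.
Step-by-step check of the post-grant state:
  pool = (3, 2, 1)
  task-0: need (2, 2, 1) fits (3, 2, 1); releases (1, 2, 2), pool now (4, 4, 3)
  task-2: need (2, 4, 0) fits (4, 4, 3); releases (1, 2, 1), pool now (5, 6, 4)
  task-4: need (5, 1, 2) fits (5, 6, 4); releases (1, 0, 2), pool now (6, 6, 6)
  task-5: need (2, 4, 5) fits (6, 6, 6); releases (3, 1, 2), pool now (9, 7, 8)
  task-8: need (7, 2, 0) fits (9, 7, 8); releases (2, 2, 2), pool now (11, 9, 10)
  task-3: need (6, 0, 0) fits (11, 9, 10); releases (0, 2, 3), pool now (11, 11, 13)


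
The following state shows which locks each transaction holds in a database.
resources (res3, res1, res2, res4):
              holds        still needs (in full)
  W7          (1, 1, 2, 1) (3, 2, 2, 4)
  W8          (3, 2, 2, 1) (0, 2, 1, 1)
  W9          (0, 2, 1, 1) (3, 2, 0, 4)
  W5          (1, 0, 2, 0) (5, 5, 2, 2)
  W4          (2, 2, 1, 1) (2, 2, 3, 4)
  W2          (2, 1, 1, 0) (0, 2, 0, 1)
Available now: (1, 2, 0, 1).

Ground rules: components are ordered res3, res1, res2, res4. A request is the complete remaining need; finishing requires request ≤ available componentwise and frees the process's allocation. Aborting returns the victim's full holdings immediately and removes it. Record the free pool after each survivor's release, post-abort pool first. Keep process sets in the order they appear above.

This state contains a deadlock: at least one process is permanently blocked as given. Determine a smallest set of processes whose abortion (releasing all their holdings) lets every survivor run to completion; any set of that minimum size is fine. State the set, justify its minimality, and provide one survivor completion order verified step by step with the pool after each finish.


Minimum abort set: W7 and W9.
Key observation: before aborting W7 and W9, W4 was permanently blocked — no order could ever run it; afterwards it completes at step 3.
No one abort is enough; case by case: W7 alone leaves W9 blocked (short on res4); W8 alone leaves W7 blocked (short on res4); W9 alone leaves W7 blocked (short on res4); W5 alone leaves W7 blocked (short on res4); W4 alone leaves W7 blocked (short on res4); W2 alone leaves W7 blocked (short on res4).
The survivors complete as W8, W5, W4, W2. Walking it through (starting from the post-abort pool):
  pool = (2, 5, 3, 3)
  run W8 (needs (0, 2, 1, 1), free (2, 5, 3, 3)); after release of (3, 2, 2, 1) the pool is (5, 7, 5, 4)
  run W5 (needs (5, 5, 2, 2), free (5, 7, 5, 4)); after release of (1, 0, 2, 0) the pool is (6, 7, 7, 4)
  run W4 (needs (2, 2, 3, 4), free (6, 7, 7, 4)); after release of (2, 2, 1, 1) the pool is (8, 9, 8, 5)
  run W2 (needs (0, 2, 0, 1), free (8, 9, 8, 5)); after release of (2, 1, 1, 0) the pool is (10, 10, 9, 5)


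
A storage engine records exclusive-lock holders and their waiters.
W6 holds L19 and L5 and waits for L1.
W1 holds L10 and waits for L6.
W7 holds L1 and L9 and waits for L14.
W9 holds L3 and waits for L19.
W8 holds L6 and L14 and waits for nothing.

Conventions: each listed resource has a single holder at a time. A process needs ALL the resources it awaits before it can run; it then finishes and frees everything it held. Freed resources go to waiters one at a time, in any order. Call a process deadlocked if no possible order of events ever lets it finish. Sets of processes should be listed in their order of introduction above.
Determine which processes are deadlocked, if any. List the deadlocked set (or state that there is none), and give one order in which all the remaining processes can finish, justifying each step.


Nothing here is deadlocked.
Key observation: no waiting chain loops back on itself — every chain ends at a process that waits on nothing, so everyone eventually runs.
One completion order for the rest: W8, W7, W1, W6, W9.
Step-by-step check:
  run W8 (it waits on nothing); releases L6 and L14
  run W7 (all its waits — L14 — are resolved); releases L1 and L9
  run W1 (all its waits — L6 — are resolved); releases L10
  run W6 (all its waits — L1 — are resolved); releases L19 and L5
  run W9 (all its waits — L19 — are resolved); releases L3


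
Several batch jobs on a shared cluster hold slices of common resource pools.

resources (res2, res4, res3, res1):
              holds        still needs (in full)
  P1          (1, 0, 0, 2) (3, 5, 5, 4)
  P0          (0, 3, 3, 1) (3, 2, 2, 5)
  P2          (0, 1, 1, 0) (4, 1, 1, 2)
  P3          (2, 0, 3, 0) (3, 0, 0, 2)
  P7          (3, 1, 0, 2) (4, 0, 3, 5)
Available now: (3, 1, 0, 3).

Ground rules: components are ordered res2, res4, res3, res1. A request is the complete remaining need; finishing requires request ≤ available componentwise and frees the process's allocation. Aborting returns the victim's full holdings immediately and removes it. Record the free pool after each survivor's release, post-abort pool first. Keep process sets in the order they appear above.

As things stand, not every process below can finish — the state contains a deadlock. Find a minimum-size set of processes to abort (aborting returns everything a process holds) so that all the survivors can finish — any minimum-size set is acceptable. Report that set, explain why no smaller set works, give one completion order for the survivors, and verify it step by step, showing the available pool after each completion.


Minimum abort set: P1.
Key observation: P0 could never have finished before the abort; with (1, 0, 0, 2) returned by P1, it fits at step 3.
Why nothing smaller works: aborting no one leaves the state deadlocked as given.
The survivors complete as P3, P2, P0, P7. Walking it through (starting from the post-abort pool):
  pool = (4, 1, 0, 5)
  P3 needs (3, 0, 0, 2) <= (4, 1, 0, 5) -> finishes; pool += (2, 0, 3, 0) = (6, 1, 3, 5)
  P2 needs (4, 1, 1, 2) <= (6, 1, 3, 5) -> finishes; pool += (0, 1, 1, 0) = (6, 2, 4, 5)
  P0 needs (3, 2, 2, 5) <= (6, 2, 4, 5) -> finishes; pool += (0, 3, 3, 1) = (6, 5, 7, 6)
  P7 needs (4, 0, 3, 5) <= (6, 5, 7, 6) -> finishes; pool += (3, 1, 0, 2) = (9, 6, 7, 8)


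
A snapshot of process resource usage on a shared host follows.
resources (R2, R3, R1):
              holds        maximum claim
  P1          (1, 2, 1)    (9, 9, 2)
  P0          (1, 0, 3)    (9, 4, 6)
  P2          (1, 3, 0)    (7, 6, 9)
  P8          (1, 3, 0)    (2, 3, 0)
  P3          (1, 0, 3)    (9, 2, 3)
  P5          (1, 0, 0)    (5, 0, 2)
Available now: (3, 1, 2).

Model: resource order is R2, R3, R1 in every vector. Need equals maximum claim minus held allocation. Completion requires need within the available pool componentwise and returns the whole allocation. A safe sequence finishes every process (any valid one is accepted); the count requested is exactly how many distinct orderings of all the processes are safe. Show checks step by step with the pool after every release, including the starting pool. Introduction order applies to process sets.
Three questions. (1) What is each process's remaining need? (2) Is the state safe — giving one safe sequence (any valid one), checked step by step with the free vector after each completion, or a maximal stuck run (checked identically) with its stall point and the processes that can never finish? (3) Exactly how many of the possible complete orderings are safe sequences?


(1) Remaining need (order R2, R3, R1):
  P1: (8, 7, 1)
  P0: (8, 4, 3)
  P2: (6, 3, 9)
  P8: (1, 0, 0)
  P3: (8, 2, 0)
  P5: (4, 0, 2)
(2) UNSAFE — no complete ordering exists.
Key observation: the pool after P8, P5 is (5, 4, 2); every surviving request exceeds it in R2, so progress ends there.
A maximal execution: P8, P5 — then nothing else fits. Verifying each step:
  pool = (3, 1, 2)
  run P8 (needs (1, 0, 0), free (3, 1, 2)); after release of (1, 3, 0) the pool is (4, 4, 2)
  run P5 (needs (4, 0, 2), free (4, 4, 2)); after release of (1, 0, 0) the pool is (5, 4, 2)
  P1 still needs (8, 7, 1) but only (5, 4, 2) is free — short on R2 and R3
  P0 still needs (8, 4, 3) but only (5, 4, 2) is free — short on R2 and R1
  P2 still needs (6, 3, 9) but only (5, 4, 2) is free — short on R2 and R1
  P3 still needs (8, 2, 0) but only (5, 4, 2) is free — short on R2
Never able to finish: P1, P0, P2 and P3.
(3) The exact count: 0 of the possible complete orderings are safe sequences.


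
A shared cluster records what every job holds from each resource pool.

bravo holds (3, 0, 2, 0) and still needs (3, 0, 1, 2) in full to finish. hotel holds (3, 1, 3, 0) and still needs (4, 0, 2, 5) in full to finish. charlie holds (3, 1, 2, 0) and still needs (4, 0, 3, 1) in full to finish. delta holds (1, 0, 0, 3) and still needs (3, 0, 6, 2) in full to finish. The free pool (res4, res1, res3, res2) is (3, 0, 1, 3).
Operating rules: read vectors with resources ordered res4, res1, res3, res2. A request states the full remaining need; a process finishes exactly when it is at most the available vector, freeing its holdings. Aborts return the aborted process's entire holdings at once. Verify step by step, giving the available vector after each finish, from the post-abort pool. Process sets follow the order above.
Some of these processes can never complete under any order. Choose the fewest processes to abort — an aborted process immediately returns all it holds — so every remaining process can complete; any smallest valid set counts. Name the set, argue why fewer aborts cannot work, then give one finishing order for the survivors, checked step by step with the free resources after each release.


Abort hotel.
Key observation: the returned (3, 1, 3, 0) from hotel is what brings delta — unrunnable before, under any order — into play at step 2.
Why nothing smaller works: aborting no one leaves the state deadlocked as given.
The survivors complete as bravo, delta, charlie. Verifying each step (starting from the post-abort pool):
  pool = (6, 1, 4, 3)
  bravo: need (3, 0, 1, 2) fits (6, 1, 4, 3); releases (3, 0, 2, 0), pool now (9, 1, 6, 3)
  delta: need (3, 0, 6, 2) fits (9, 1, 6, 3); releases (1, 0, 0, 3), pool now (10, 1, 6, 6)
  charlie: need (4, 0, 3, 1) fits (10, 1, 6, 6); releases (3, 1, 2, 0), pool now (13, 2, 8, 6)


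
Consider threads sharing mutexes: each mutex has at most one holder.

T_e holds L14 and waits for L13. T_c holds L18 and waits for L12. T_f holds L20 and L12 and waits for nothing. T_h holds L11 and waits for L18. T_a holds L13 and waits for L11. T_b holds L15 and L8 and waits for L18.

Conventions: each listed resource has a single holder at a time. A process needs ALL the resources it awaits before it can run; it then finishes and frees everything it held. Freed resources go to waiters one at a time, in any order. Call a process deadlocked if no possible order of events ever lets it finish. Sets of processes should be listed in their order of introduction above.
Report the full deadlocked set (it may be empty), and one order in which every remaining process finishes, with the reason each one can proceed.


No process is deadlocked.
Key observation: the wait graph is acyclic; completion cascades from the unblocked processes through everyone else.
A valid finishing order for the others: T_f, T_c, T_b, T_h, T_a, T_e.
Walking it through:
  T_f waits on nothing -> runs at once and releases L20 and L12
  T_c: everything it awaited (L12) is free; runs, freeing L18
  T_b: everything it awaited (L18) is free; runs, freeing L15 and L8
  T_h: everything it awaited (L18) is free; runs, freeing L11
  T_a: everything it awaited (L11) is free; runs, freeing L13
  T_e: everything it awaited (L13) is free; runs, freeing L14


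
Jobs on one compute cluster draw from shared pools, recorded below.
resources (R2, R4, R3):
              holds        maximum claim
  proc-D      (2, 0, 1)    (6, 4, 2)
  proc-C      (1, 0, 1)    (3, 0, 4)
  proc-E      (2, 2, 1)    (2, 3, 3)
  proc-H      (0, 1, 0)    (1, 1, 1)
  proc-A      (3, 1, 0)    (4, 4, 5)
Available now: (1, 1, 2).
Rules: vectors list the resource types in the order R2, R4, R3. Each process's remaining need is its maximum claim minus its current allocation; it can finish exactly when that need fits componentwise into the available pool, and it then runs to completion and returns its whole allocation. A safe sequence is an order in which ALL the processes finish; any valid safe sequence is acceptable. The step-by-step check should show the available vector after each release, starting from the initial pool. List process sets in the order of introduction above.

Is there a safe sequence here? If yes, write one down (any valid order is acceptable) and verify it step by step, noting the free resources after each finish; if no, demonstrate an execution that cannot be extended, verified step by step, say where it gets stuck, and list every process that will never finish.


The state is SAFE; one workable sequence: proc-H, proc-E, proc-C, proc-D, proc-A.
Key observation: proc-H is the earliest step where a requested resource binds exactly: need (1, 0, 1), pool (1, 1, 2) at its turn.
Walking it through:
  pool = (1, 1, 2)
  run proc-H (needs (1, 0, 1), free (1, 1, 2)); after release of (0, 1, 0) the pool is (1, 2, 2)
  run proc-E (needs (0, 1, 2), free (1, 2, 2)); after release of (2, 2, 1) the pool is (3, 4, 3)
  run proc-C (needs (2, 0, 3), free (3, 4, 3)); after release of (1, 0, 1) the pool is (4, 4, 4)
  run proc-D (needs (4, 4, 1), free (4, 4, 4)); after release of (2, 0, 1) the pool is (6, 4, 5)
  run proc-A (needs (1, 3, 5), free (6, 4, 5)); after release of (3, 1, 0) the pool is (9, 5, 5)


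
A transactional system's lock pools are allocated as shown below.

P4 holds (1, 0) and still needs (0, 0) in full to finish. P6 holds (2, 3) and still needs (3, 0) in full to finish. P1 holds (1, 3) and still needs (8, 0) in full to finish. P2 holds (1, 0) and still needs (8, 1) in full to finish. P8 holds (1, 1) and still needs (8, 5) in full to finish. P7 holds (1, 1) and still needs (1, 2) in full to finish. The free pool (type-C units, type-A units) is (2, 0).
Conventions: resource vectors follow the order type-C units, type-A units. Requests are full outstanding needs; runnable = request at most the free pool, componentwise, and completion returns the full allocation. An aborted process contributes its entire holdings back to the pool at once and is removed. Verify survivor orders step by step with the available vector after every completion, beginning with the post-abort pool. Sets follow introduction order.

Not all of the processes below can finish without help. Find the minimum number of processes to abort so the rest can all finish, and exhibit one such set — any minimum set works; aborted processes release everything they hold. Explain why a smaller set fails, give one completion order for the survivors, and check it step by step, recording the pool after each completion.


Abort P1 and P2.
Key observation: before aborting P1 and P2, P8 was permanently blocked — no order could ever run it; afterwards it completes at step 4.
No one abort is enough; case by case: P4 alone leaves P1 blocked (short on type-C units); P6 alone leaves P1 blocked (short on type-C units); P1 alone leaves P2 blocked (short on type-C units); P2 alone leaves P1 blocked (short on type-C units); P8 alone leaves P1 blocked (short on type-C units); P7 alone leaves P1 blocked (short on type-C units).
One survivor order: P6, P4, P7, P8. Verifying each step (post-abort pool first):
  pool = (4, 3)
  run P6 (needs (3, 0), free (4, 3)); after release of (2, 3) the pool is (6, 6)
  run P4 (needs (0, 0), free (6, 6)); after release of (1, 0) the pool is (7, 6)
  run P7 (needs (1, 2), free (7, 6)); after release of (1, 1) the pool is (8, 7)
  run P8 (needs (8, 5), free (8, 7)); after release of (1, 1) the pool is (9, 8)
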